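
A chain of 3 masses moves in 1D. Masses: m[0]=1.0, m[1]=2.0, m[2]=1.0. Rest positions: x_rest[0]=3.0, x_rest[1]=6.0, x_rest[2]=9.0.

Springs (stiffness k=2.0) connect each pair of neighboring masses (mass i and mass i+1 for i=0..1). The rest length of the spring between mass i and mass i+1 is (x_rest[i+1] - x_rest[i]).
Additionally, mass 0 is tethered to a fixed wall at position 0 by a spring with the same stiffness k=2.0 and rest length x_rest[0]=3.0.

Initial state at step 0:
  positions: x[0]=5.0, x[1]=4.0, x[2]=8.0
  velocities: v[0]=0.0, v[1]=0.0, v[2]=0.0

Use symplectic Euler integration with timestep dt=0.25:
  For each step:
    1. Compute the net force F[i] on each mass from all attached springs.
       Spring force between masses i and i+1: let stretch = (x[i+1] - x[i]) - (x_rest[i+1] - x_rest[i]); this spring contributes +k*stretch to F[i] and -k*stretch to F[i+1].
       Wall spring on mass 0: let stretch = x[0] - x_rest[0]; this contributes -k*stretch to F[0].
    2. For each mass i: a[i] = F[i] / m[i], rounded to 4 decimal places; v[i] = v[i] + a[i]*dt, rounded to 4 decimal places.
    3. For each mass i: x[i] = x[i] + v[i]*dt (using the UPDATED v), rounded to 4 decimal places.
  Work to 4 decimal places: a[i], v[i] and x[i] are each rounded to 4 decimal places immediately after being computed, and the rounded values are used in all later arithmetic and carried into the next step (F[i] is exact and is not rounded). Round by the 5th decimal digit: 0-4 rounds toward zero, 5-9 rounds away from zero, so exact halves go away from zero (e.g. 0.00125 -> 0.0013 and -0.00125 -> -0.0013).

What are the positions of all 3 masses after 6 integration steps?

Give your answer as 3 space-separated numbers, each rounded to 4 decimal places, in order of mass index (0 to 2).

Step 0: x=[5.0000 4.0000 8.0000] v=[0.0000 0.0000 0.0000]
Step 1: x=[4.2500 4.3125 7.8750] v=[-3.0000 1.2500 -0.5000]
Step 2: x=[2.9766 4.8438 7.6797] v=[-5.0938 2.1250 -0.7813]
Step 3: x=[1.5645 5.4356 7.5049] v=[-5.6485 2.3672 -0.6993]
Step 4: x=[0.4407 5.9148 7.4464] v=[-4.4952 1.9168 -0.2340]
Step 5: x=[-0.0539 6.1476 7.5715] v=[-1.9785 0.9312 0.5002]
Step 6: x=[0.2334 6.0818 7.8936] v=[1.1492 -0.2632 1.2883]

Answer: 0.2334 6.0818 7.8936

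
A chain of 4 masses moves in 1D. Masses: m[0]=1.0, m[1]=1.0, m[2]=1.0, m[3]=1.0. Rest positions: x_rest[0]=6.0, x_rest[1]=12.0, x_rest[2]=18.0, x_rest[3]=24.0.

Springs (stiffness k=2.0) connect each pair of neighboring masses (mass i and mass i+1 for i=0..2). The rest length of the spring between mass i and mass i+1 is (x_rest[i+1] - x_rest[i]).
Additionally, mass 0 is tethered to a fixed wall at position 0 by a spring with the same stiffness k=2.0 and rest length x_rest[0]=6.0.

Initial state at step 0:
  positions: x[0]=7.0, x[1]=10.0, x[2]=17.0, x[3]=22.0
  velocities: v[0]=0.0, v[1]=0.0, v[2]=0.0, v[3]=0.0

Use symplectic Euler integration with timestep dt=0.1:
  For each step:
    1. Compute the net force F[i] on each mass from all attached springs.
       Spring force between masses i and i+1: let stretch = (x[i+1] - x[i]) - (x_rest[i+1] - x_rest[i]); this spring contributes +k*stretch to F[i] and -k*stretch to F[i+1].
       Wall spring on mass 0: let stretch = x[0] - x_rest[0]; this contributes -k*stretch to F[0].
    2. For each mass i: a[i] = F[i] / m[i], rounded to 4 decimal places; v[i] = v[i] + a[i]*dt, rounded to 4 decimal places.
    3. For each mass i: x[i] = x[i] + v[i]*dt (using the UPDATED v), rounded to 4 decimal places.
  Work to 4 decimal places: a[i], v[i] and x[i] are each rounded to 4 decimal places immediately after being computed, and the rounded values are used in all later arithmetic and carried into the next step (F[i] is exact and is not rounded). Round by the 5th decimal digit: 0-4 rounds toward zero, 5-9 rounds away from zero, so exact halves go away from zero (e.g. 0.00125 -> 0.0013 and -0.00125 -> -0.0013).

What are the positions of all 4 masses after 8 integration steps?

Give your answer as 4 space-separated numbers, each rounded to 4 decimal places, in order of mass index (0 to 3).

Step 0: x=[7.0000 10.0000 17.0000 22.0000] v=[0.0000 0.0000 0.0000 0.0000]
Step 1: x=[6.9200 10.0800 16.9600 22.0200] v=[-0.8000 0.8000 -0.4000 0.2000]
Step 2: x=[6.7648 10.2344 16.8836 22.0588] v=[-1.5520 1.5440 -0.7640 0.3880]
Step 3: x=[6.5437 10.4524 16.7777 22.1141] v=[-2.2110 2.1799 -1.0588 0.5530]
Step 4: x=[6.2699 10.7187 16.6520 22.1827] v=[-2.7380 2.6632 -1.2566 0.6857]
Step 5: x=[5.9597 11.0147 16.5183 22.2607] v=[-3.1022 2.9601 -1.3371 0.7796]
Step 6: x=[5.6314 11.3197 16.3894 22.3438] v=[-3.2831 3.0498 -1.2893 0.8311]
Step 7: x=[5.3042 11.6123 16.2782 22.4278] v=[-3.2717 2.9261 -1.1124 0.8402]
Step 8: x=[4.9971 11.8721 16.1966 22.5088] v=[-3.0709 2.5977 -0.8157 0.8103]

Answer: 4.9971 11.8721 16.1966 22.5088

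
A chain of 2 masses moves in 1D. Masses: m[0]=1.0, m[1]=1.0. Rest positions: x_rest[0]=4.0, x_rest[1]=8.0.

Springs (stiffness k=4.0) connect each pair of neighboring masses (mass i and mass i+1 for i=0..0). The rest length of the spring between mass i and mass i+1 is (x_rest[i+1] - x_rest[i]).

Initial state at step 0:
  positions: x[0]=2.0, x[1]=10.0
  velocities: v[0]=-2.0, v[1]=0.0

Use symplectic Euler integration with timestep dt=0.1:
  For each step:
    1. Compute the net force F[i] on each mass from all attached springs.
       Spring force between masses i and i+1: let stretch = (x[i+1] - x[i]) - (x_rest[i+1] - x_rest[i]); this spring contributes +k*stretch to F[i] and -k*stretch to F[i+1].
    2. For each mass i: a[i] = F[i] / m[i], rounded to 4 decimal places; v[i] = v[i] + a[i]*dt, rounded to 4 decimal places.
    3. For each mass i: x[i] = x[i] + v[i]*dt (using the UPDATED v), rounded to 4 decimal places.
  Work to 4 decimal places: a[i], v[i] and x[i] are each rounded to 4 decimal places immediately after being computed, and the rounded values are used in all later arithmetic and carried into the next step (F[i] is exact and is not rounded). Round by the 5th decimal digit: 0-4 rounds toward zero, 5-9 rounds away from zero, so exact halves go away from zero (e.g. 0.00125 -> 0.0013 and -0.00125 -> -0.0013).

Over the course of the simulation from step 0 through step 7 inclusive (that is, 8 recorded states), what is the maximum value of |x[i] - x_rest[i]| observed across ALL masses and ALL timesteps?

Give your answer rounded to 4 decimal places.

Answer: 2.0400

Derivation:
Step 0: x=[2.0000 10.0000] v=[-2.0000 0.0000]
Step 1: x=[1.9600 9.8400] v=[-0.4000 -1.6000]
Step 2: x=[2.0752 9.5248] v=[1.1520 -3.1520]
Step 3: x=[2.3284 9.0716] v=[2.5318 -4.5318]
Step 4: x=[2.6913 8.5087] v=[3.6291 -5.6291]
Step 5: x=[3.1269 7.8731] v=[4.3561 -6.3561]
Step 6: x=[3.5924 7.2076] v=[4.6546 -6.6546]
Step 7: x=[4.0425 6.5575] v=[4.5007 -6.5007]
Max displacement = 2.0400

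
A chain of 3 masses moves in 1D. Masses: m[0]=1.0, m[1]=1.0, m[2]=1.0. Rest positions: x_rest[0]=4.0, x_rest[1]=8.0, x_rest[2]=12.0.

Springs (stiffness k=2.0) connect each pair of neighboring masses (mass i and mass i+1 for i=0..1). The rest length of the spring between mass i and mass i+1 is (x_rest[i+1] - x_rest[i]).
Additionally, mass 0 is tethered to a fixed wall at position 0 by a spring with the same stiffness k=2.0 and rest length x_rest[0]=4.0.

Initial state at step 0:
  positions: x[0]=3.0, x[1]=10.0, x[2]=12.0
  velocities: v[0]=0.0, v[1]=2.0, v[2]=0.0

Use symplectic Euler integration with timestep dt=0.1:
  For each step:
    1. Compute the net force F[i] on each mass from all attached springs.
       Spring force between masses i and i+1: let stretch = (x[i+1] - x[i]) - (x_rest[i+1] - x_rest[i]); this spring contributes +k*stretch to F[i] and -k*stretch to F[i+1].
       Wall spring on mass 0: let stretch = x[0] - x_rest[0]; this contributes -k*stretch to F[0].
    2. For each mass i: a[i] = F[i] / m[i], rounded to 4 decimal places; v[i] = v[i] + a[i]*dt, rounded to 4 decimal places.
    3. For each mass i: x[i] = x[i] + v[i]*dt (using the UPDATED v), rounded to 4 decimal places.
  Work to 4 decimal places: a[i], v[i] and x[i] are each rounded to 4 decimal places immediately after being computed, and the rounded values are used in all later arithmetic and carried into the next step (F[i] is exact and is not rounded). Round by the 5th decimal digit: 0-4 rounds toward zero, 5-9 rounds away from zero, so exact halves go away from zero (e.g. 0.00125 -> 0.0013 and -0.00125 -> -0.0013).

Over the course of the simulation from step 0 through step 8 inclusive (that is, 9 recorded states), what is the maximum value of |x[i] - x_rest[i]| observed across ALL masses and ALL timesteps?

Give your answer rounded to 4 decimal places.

Step 0: x=[3.0000 10.0000 12.0000] v=[0.0000 2.0000 0.0000]
Step 1: x=[3.0800 10.1000 12.0400] v=[0.8000 1.0000 0.4000]
Step 2: x=[3.2388 10.0984 12.1212] v=[1.5880 -0.0160 0.8120]
Step 3: x=[3.4700 10.0001 12.2419] v=[2.3122 -0.9834 1.2074]
Step 4: x=[3.7624 9.8160 12.3978] v=[2.9242 -1.8411 1.5590]
Step 5: x=[4.1006 9.5625 12.5821] v=[3.3824 -2.5355 1.8426]
Step 6: x=[4.4661 9.2601 12.7860] v=[3.6547 -3.0240 2.0387]
Step 7: x=[4.8381 8.9323 12.9994] v=[3.7203 -3.2776 2.1335]
Step 8: x=[5.1953 8.6040 13.2114] v=[3.5715 -3.2830 2.1201]
Max displacement = 2.1000

Answer: 2.1000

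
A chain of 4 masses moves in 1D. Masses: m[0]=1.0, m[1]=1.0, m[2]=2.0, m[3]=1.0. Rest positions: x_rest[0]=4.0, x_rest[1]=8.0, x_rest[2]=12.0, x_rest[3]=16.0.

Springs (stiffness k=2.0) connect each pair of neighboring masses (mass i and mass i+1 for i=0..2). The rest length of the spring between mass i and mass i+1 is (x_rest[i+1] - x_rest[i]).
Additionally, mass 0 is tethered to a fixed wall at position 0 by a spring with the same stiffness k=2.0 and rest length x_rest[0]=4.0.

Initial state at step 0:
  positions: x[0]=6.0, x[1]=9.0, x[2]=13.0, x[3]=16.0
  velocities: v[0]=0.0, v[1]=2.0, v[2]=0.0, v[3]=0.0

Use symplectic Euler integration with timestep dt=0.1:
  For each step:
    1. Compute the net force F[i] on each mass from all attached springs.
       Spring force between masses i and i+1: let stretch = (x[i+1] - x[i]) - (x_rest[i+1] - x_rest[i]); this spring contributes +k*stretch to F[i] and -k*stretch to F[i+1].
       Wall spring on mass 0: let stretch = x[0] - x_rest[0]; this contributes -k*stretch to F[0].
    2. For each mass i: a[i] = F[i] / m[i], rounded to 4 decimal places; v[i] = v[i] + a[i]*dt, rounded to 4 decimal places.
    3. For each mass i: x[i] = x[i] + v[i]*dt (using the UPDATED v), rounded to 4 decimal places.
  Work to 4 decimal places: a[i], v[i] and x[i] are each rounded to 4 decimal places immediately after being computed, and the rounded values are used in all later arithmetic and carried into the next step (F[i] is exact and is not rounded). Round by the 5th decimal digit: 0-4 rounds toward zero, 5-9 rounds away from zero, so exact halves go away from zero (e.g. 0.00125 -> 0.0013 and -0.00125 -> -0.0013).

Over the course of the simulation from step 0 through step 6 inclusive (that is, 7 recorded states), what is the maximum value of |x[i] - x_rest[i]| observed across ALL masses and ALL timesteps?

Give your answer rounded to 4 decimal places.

Step 0: x=[6.0000 9.0000 13.0000 16.0000] v=[0.0000 2.0000 0.0000 0.0000]
Step 1: x=[5.9400 9.2200 12.9900 16.0200] v=[-0.6000 2.2000 -0.1000 0.2000]
Step 2: x=[5.8268 9.4498 12.9726 16.0594] v=[-1.1320 2.2980 -0.1740 0.3940]
Step 3: x=[5.6695 9.6776 12.9508 16.1171] v=[-1.5728 2.2780 -0.2176 0.5766]
Step 4: x=[5.4790 9.8907 12.9280 16.1914] v=[-1.9051 2.1310 -0.2283 0.7433]
Step 5: x=[5.2671 10.0763 12.9074 16.2805] v=[-2.1186 1.8561 -0.2057 0.8906]
Step 6: x=[5.0461 10.2224 12.8923 16.3821] v=[-2.2102 1.4605 -0.1515 1.0160]
Max displacement = 2.2224

Answer: 2.2224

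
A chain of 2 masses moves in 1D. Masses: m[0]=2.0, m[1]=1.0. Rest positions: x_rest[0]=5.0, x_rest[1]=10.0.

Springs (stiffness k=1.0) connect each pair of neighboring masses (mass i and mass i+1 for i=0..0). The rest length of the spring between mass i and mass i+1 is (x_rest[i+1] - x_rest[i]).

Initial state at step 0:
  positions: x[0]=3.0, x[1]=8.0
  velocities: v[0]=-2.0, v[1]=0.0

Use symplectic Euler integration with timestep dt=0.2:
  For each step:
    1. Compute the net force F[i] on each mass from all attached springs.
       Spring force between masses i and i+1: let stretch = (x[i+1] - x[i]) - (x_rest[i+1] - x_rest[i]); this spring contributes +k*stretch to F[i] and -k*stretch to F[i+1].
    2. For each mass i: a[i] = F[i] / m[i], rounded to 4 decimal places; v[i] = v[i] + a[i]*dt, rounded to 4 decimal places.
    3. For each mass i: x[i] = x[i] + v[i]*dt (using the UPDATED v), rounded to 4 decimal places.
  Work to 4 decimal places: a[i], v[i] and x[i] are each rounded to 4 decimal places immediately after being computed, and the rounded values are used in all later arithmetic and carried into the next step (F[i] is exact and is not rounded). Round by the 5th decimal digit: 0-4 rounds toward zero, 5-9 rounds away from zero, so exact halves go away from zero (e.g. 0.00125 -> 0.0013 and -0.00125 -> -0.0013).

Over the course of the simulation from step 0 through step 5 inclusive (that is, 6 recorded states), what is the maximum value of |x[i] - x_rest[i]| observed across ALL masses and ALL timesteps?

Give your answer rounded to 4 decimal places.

Step 0: x=[3.0000 8.0000] v=[-2.0000 0.0000]
Step 1: x=[2.6000 8.0000] v=[-2.0000 0.0000]
Step 2: x=[2.2080 7.9840] v=[-1.9600 -0.0800]
Step 3: x=[1.8315 7.9370] v=[-1.8824 -0.2352]
Step 4: x=[1.4771 7.8457] v=[-1.7718 -0.4563]
Step 5: x=[1.1501 7.6997] v=[-1.6349 -0.7300]
Max displacement = 3.8499

Answer: 3.8499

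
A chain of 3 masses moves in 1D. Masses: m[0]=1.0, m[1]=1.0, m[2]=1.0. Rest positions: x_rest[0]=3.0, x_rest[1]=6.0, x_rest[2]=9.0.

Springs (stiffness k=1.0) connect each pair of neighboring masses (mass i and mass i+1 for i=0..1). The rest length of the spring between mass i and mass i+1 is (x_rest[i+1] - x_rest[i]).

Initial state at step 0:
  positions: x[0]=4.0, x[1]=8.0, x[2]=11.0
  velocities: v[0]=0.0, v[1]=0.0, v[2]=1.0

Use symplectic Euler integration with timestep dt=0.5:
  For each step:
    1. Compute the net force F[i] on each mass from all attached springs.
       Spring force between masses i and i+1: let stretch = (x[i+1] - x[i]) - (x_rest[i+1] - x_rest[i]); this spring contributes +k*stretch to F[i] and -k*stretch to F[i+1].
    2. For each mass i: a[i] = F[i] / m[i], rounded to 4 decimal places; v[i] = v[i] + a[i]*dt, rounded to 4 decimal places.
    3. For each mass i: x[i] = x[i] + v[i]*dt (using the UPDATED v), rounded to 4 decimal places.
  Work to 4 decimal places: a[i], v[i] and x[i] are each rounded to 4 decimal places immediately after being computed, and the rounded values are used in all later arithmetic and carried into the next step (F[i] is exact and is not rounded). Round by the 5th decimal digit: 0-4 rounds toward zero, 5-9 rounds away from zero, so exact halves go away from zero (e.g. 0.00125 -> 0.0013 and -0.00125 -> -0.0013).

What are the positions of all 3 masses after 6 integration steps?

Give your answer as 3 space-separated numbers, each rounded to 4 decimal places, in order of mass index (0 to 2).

Step 0: x=[4.0000 8.0000 11.0000] v=[0.0000 0.0000 1.0000]
Step 1: x=[4.2500 7.7500 11.5000] v=[0.5000 -0.5000 1.0000]
Step 2: x=[4.6250 7.5625 11.8125] v=[0.7500 -0.3750 0.6250]
Step 3: x=[4.9844 7.7032 11.8125] v=[0.7188 0.2813 0.0000]
Step 4: x=[5.2735 8.1915 11.5352] v=[0.5782 0.9766 -0.5547]
Step 5: x=[5.5421 8.7863 11.1719] v=[0.5372 1.1895 -0.7266]
Step 6: x=[5.8718 9.1664 10.9622] v=[0.6593 0.7602 -0.4194]

Answer: 5.8718 9.1664 10.9622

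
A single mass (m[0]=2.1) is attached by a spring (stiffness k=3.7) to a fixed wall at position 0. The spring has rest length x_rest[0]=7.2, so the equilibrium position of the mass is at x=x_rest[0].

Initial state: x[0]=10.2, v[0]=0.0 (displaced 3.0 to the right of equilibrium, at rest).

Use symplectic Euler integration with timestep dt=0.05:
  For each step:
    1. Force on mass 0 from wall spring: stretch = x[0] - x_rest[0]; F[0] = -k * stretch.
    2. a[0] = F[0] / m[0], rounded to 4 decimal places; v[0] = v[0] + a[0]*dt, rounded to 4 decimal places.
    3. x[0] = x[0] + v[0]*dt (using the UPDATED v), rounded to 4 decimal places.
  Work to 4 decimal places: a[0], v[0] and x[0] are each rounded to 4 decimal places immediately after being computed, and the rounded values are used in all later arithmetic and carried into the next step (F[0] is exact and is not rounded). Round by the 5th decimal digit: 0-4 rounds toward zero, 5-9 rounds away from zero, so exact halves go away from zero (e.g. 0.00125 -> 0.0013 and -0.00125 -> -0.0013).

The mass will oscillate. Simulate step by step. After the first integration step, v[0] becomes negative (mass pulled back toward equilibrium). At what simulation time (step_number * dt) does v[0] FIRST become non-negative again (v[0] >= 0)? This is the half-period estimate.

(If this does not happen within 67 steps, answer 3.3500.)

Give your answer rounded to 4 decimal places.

Answer: 2.4000

Derivation:
Step 0: x=[10.2000] v=[0.0000]
Step 1: x=[10.1868] v=[-0.2643]
Step 2: x=[10.1604] v=[-0.5274]
Step 3: x=[10.1210] v=[-0.7882]
Step 4: x=[10.0687] v=[-1.0455]
Step 5: x=[10.0038] v=[-1.2982]
Step 6: x=[9.9265] v=[-1.5452]
Step 7: x=[9.8372] v=[-1.7854]
Step 8: x=[9.7363] v=[-2.0177]
Step 9: x=[9.6242] v=[-2.2411]
Step 10: x=[9.5015] v=[-2.4547]
Step 11: x=[9.3686] v=[-2.6575]
Step 12: x=[9.2262] v=[-2.8485]
Step 13: x=[9.0749] v=[-3.0270]
Step 14: x=[8.9153] v=[-3.1922]
Step 15: x=[8.7481] v=[-3.3433]
Step 16: x=[8.5741] v=[-3.4797]
Step 17: x=[8.3941] v=[-3.6008]
Step 18: x=[8.2088] v=[-3.7060]
Step 19: x=[8.0191] v=[-3.7949]
Step 20: x=[7.8257] v=[-3.8671]
Step 21: x=[7.6296] v=[-3.9222]
Step 22: x=[7.4316] v=[-3.9600]
Step 23: x=[7.2326] v=[-3.9804]
Step 24: x=[7.0334] v=[-3.9833]
Step 25: x=[6.8350] v=[-3.9686]
Step 26: x=[6.6382] v=[-3.9364]
Step 27: x=[6.4439] v=[-3.8869]
Step 28: x=[6.2529] v=[-3.8203]
Step 29: x=[6.0661] v=[-3.7369]
Step 30: x=[5.8843] v=[-3.6370]
Step 31: x=[5.7082] v=[-3.5211]
Step 32: x=[5.5387] v=[-3.3897]
Step 33: x=[5.3765] v=[-3.2433]
Step 34: x=[5.2224] v=[-3.0827]
Step 35: x=[5.0770] v=[-2.9085]
Step 36: x=[4.9409] v=[-2.7215]
Step 37: x=[4.8148] v=[-2.5225]
Step 38: x=[4.6992] v=[-2.3124]
Step 39: x=[4.5946] v=[-2.0921]
Step 40: x=[4.5015] v=[-1.8626]
Step 41: x=[4.4203] v=[-1.6249]
Step 42: x=[4.3513] v=[-1.3800]
Step 43: x=[4.2949] v=[-1.1290]
Step 44: x=[4.2512] v=[-0.8731]
Step 45: x=[4.2205] v=[-0.6133]
Step 46: x=[4.2030] v=[-0.3508]
Step 47: x=[4.1987] v=[-0.0868]
Step 48: x=[4.2076] v=[0.1776]
First v>=0 after going negative at step 48, time=2.4000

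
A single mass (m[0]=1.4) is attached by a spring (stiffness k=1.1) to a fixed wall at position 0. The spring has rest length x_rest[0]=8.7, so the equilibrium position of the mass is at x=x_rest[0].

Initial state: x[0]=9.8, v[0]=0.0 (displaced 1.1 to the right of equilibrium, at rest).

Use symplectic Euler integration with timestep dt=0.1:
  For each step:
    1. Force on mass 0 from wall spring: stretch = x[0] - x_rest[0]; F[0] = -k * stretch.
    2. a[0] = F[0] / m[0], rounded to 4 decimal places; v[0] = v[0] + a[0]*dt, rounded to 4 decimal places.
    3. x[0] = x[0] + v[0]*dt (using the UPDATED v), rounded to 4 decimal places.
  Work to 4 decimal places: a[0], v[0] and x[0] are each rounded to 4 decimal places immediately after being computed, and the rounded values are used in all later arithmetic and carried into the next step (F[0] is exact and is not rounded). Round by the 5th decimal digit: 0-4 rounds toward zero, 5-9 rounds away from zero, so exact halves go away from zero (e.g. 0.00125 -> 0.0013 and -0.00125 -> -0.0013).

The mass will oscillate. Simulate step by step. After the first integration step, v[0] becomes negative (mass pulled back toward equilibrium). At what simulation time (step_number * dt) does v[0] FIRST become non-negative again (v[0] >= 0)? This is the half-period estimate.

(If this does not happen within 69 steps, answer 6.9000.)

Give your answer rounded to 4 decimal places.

Answer: 3.6000

Derivation:
Step 0: x=[9.8000] v=[0.0000]
Step 1: x=[9.7914] v=[-0.0864]
Step 2: x=[9.7742] v=[-0.1722]
Step 3: x=[9.7485] v=[-0.2566]
Step 4: x=[9.7146] v=[-0.3390]
Step 5: x=[9.6727] v=[-0.4187]
Step 6: x=[9.6232] v=[-0.4951]
Step 7: x=[9.5664] v=[-0.5676]
Step 8: x=[9.5028] v=[-0.6357]
Step 9: x=[9.4329] v=[-0.6988]
Step 10: x=[9.3573] v=[-0.7564]
Step 11: x=[9.2765] v=[-0.8081]
Step 12: x=[9.1912] v=[-0.8534]
Step 13: x=[9.1020] v=[-0.8920]
Step 14: x=[9.0096] v=[-0.9236]
Step 15: x=[8.9148] v=[-0.9479]
Step 16: x=[8.8183] v=[-0.9648]
Step 17: x=[8.7209] v=[-0.9741]
Step 18: x=[8.6233] v=[-0.9757]
Step 19: x=[8.5263] v=[-0.9697]
Step 20: x=[8.4307] v=[-0.9561]
Step 21: x=[8.3372] v=[-0.9349]
Step 22: x=[8.2466] v=[-0.9064]
Step 23: x=[8.1595] v=[-0.8708]
Step 24: x=[8.0767] v=[-0.8283]
Step 25: x=[7.9988] v=[-0.7793]
Step 26: x=[7.9264] v=[-0.7242]
Step 27: x=[7.8601] v=[-0.6634]
Step 28: x=[7.8004] v=[-0.5974]
Step 29: x=[7.7477] v=[-0.5267]
Step 30: x=[7.7025] v=[-0.4519]
Step 31: x=[7.6652] v=[-0.3735]
Step 32: x=[7.6360] v=[-0.2922]
Step 33: x=[7.6151] v=[-0.2086]
Step 34: x=[7.6028] v=[-0.1234]
Step 35: x=[7.5991] v=[-0.0372]
Step 36: x=[7.6040] v=[0.0493]
First v>=0 after going negative at step 36, time=3.6000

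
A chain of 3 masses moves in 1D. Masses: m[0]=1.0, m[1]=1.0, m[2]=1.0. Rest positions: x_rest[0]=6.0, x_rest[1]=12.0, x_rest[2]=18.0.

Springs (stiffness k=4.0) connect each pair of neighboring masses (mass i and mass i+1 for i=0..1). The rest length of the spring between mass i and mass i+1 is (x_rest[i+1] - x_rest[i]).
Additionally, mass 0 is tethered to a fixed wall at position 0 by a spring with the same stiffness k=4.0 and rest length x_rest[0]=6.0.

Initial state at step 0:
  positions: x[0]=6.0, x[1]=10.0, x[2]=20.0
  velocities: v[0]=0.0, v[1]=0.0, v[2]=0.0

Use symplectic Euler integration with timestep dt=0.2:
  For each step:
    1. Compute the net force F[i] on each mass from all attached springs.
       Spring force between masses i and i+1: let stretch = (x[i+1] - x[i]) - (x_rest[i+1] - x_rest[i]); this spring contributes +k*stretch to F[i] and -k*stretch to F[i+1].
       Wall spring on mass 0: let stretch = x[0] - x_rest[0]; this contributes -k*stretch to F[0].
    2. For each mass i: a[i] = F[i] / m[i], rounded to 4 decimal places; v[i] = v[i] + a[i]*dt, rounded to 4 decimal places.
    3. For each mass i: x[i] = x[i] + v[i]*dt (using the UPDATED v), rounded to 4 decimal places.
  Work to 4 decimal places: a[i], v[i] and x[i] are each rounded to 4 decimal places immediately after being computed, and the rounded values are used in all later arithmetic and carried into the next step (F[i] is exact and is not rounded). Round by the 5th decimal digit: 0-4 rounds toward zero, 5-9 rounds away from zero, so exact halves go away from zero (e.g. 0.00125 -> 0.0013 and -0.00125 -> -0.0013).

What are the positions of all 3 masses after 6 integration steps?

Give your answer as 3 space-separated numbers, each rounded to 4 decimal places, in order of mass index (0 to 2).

Answer: 7.5330 12.5509 17.0353

Derivation:
Step 0: x=[6.0000 10.0000 20.0000] v=[0.0000 0.0000 0.0000]
Step 1: x=[5.6800 10.9600 19.3600] v=[-1.6000 4.8000 -3.2000]
Step 2: x=[5.2960 12.4192 18.3360] v=[-1.9200 7.2960 -5.1200]
Step 3: x=[5.2044 13.6854 17.3253] v=[-0.4582 6.3309 -5.0534]
Step 4: x=[5.6370 14.1770 16.6922] v=[2.1631 2.4580 -3.1653]
Step 5: x=[6.5341 13.7046 16.6167] v=[4.4855 -2.3618 -0.3775]
Step 6: x=[7.5330 12.5509 17.0353] v=[4.9946 -5.7685 2.0928]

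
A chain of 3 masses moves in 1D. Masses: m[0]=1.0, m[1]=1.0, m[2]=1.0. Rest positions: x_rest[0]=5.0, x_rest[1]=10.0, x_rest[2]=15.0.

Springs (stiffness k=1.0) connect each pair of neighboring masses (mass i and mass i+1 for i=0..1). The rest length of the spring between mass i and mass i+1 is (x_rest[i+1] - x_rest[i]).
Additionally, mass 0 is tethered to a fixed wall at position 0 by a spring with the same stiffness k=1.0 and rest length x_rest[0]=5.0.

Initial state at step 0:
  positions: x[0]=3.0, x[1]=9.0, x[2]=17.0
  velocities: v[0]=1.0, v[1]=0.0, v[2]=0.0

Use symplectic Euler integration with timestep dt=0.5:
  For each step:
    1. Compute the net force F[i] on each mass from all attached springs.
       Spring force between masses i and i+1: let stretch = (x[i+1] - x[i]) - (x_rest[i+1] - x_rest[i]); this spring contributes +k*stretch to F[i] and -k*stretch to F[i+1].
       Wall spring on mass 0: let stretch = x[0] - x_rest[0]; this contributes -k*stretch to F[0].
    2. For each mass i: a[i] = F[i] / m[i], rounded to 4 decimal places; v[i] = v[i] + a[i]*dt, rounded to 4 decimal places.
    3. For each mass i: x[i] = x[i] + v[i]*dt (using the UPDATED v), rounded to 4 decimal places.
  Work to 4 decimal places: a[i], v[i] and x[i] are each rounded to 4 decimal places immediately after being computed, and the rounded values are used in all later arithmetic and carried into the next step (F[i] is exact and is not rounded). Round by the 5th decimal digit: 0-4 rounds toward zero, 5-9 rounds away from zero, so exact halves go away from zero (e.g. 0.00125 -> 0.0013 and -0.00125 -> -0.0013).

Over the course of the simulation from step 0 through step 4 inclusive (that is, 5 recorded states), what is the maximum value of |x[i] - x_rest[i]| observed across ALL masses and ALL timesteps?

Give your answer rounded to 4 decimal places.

Answer: 2.5196

Derivation:
Step 0: x=[3.0000 9.0000 17.0000] v=[1.0000 0.0000 0.0000]
Step 1: x=[4.2500 9.5000 16.2500] v=[2.5000 1.0000 -1.5000]
Step 2: x=[5.7500 10.3750 15.0625] v=[3.0000 1.7500 -2.3750]
Step 3: x=[6.9688 11.2657 13.9531] v=[2.4375 1.7813 -2.2188]
Step 4: x=[7.5196 11.7540 13.4219] v=[1.1016 0.9766 -1.0625]
Max displacement = 2.5196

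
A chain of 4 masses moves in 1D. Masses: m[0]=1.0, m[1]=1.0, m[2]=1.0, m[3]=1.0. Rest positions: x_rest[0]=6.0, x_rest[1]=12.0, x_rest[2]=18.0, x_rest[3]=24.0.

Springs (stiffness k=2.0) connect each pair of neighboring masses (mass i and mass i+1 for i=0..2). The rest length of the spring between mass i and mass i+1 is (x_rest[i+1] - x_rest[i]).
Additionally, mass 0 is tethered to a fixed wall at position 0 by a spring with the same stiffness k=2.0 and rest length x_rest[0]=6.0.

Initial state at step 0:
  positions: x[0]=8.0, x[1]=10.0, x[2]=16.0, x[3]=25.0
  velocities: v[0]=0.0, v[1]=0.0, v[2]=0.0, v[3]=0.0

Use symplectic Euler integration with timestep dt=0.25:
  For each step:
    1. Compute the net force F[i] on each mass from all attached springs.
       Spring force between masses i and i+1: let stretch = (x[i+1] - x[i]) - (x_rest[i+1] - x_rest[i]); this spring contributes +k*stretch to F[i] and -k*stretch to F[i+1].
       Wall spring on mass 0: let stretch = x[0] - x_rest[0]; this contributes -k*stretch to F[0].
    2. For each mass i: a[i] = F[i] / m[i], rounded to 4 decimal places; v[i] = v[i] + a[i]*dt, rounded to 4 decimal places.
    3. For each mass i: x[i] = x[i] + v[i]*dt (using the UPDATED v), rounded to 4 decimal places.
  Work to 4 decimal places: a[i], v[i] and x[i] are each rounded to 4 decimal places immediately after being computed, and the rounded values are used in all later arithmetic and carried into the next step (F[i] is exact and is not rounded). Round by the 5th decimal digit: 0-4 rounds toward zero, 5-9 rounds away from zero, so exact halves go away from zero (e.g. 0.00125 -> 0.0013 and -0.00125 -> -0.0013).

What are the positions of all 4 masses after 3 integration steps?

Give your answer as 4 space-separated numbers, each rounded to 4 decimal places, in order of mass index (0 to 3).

Answer: 4.6660 12.2051 17.8692 23.1973

Derivation:
Step 0: x=[8.0000 10.0000 16.0000 25.0000] v=[0.0000 0.0000 0.0000 0.0000]
Step 1: x=[7.2500 10.5000 16.3750 24.6250] v=[-3.0000 2.0000 1.5000 -1.5000]
Step 2: x=[6.0000 11.3281 17.0469 23.9688] v=[-5.0000 3.3125 2.6875 -2.6250]
Step 3: x=[4.6660 12.2051 17.8692 23.1973] v=[-5.3360 3.5079 3.2891 -3.0860]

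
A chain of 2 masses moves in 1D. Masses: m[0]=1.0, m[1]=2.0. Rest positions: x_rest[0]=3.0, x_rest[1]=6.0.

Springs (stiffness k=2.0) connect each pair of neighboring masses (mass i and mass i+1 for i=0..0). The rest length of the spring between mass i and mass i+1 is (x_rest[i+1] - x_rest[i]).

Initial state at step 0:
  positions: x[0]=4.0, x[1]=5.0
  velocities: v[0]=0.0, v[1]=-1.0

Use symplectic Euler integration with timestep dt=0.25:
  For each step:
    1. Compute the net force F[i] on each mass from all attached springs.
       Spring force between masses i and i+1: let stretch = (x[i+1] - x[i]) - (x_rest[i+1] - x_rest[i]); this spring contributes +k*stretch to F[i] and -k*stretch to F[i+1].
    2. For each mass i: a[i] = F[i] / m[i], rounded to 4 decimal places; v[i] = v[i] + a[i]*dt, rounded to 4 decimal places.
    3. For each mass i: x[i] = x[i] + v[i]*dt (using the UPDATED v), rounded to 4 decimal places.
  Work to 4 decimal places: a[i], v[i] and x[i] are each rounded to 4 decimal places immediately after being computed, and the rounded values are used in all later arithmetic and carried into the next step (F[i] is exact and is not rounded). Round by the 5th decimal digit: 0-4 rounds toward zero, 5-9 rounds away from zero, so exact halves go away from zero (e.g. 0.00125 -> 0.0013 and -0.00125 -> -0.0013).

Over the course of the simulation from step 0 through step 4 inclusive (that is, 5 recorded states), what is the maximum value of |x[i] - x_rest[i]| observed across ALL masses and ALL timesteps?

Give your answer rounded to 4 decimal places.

Step 0: x=[4.0000 5.0000] v=[0.0000 -1.0000]
Step 1: x=[3.7500 4.8750] v=[-1.0000 -0.5000]
Step 2: x=[3.2656 4.8672] v=[-1.9375 -0.0313]
Step 3: x=[2.6064 4.9468] v=[-2.6367 0.3183]
Step 4: x=[1.8648 5.0676] v=[-2.9665 0.4832]
Max displacement = 1.1352

Answer: 1.1352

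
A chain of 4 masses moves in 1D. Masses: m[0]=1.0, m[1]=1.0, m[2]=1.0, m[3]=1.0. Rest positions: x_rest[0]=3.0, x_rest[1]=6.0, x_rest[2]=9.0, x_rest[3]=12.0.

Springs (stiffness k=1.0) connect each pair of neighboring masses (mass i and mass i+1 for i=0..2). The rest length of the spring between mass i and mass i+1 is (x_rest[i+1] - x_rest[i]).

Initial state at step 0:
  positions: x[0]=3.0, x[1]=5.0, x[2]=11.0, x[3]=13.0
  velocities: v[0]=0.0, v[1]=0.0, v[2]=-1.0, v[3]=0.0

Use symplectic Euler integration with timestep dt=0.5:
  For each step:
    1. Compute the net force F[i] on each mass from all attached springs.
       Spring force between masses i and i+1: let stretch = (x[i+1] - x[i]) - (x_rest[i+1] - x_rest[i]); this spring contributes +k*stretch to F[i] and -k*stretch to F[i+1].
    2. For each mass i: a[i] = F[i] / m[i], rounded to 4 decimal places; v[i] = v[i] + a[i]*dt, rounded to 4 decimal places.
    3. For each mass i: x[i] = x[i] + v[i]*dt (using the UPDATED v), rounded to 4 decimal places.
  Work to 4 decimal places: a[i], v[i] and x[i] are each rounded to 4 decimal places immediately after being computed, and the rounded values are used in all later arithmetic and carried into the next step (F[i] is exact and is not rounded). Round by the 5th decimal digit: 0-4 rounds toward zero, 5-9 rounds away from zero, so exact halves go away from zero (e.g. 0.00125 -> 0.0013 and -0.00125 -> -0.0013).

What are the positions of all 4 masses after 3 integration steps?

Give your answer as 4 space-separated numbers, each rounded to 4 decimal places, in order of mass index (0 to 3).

Step 0: x=[3.0000 5.0000 11.0000 13.0000] v=[0.0000 0.0000 -1.0000 0.0000]
Step 1: x=[2.7500 6.0000 9.5000 13.2500] v=[-0.5000 2.0000 -3.0000 0.5000]
Step 2: x=[2.5625 7.0625 8.0625 13.3125] v=[-0.3750 2.1250 -2.8750 0.1250]
Step 3: x=[2.7500 7.2500 7.6875 12.8125] v=[0.3750 0.3750 -0.7500 -1.0000]

Answer: 2.7500 7.2500 7.6875 12.8125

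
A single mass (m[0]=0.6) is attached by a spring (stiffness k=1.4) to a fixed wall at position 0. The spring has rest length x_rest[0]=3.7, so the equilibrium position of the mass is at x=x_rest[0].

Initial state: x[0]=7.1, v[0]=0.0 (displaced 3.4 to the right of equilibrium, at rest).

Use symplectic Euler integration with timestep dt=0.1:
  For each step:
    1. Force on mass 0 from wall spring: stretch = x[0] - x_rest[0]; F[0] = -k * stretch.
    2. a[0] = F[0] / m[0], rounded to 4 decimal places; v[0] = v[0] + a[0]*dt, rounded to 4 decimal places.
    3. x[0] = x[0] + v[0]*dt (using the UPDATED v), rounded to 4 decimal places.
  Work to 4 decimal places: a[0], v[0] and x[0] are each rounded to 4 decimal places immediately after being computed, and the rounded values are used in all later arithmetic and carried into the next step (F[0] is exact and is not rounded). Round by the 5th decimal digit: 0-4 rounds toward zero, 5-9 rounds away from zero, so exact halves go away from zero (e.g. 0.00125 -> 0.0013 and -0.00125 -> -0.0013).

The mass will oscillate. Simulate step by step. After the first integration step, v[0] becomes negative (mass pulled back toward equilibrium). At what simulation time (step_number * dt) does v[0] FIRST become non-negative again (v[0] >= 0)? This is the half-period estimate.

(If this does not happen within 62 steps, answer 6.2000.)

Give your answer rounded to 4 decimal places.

Answer: 2.1000

Derivation:
Step 0: x=[7.1000] v=[0.0000]
Step 1: x=[7.0207] v=[-0.7933]
Step 2: x=[6.8639] v=[-1.5681]
Step 3: x=[6.6333] v=[-2.3063]
Step 4: x=[6.3342] v=[-2.9907]
Step 5: x=[5.9737] v=[-3.6054]
Step 6: x=[5.5601] v=[-4.1359]
Step 7: x=[5.1031] v=[-4.5699]
Step 8: x=[4.6134] v=[-4.8973]
Step 9: x=[4.1024] v=[-5.1104]
Step 10: x=[3.5820] v=[-5.2043]
Step 11: x=[3.0643] v=[-5.1768]
Step 12: x=[2.5615] v=[-5.0285]
Step 13: x=[2.0852] v=[-4.7629]
Step 14: x=[1.6466] v=[-4.3861]
Step 15: x=[1.2559] v=[-3.9070]
Step 16: x=[0.9222] v=[-3.3367]
Step 17: x=[0.6533] v=[-2.6886]
Step 18: x=[0.4555] v=[-1.9777]
Step 19: x=[0.3334] v=[-1.2207]
Step 20: x=[0.2899] v=[-0.4352]
Step 21: x=[0.3260] v=[0.3605]
First v>=0 after going negative at step 21, time=2.1000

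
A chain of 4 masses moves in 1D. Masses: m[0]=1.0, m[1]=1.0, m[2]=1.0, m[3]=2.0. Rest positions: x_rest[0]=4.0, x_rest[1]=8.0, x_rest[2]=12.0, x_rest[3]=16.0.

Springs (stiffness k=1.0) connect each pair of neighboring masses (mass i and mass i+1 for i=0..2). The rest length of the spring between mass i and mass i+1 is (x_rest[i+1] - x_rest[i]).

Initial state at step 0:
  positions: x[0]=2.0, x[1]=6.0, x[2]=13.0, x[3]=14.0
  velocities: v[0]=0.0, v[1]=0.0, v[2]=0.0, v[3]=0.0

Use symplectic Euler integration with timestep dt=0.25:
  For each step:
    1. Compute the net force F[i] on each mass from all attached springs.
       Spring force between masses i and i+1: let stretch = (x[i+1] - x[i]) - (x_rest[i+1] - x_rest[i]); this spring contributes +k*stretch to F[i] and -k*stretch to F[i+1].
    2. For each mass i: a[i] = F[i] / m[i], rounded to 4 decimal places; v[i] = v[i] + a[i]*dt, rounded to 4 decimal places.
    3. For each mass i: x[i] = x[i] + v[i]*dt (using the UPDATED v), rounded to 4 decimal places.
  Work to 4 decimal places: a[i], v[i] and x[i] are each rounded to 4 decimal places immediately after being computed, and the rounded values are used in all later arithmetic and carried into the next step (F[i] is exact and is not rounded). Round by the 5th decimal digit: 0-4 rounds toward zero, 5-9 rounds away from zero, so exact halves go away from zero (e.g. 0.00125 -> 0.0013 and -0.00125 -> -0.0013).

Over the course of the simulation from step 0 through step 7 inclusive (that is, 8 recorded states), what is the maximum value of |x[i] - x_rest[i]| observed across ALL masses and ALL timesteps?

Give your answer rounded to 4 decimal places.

Answer: 3.5271

Derivation:
Step 0: x=[2.0000 6.0000 13.0000 14.0000] v=[0.0000 0.0000 0.0000 0.0000]
Step 1: x=[2.0000 6.1875 12.6250 14.0938] v=[0.0000 0.7500 -1.5000 0.3750]
Step 2: x=[2.0117 6.5156 11.9395 14.2667] v=[0.0469 1.3125 -2.7422 0.6914]
Step 3: x=[2.0549 6.9012 11.0604 14.4918] v=[0.1729 1.5425 -3.5164 0.9005]
Step 4: x=[2.1510 7.2439 10.1358 14.7347] v=[0.3845 1.3707 -3.6984 0.9716]
Step 5: x=[2.3154 7.4490 9.3179 14.9589] v=[0.6577 0.8205 -3.2717 0.8967]
Step 6: x=[2.5507 7.4501 8.7357 15.1318] v=[0.9411 0.0043 -2.3287 0.6916]
Step 7: x=[2.8422 7.2253 8.4729 15.2298] v=[1.1660 -0.8992 -1.0511 0.3921]
Max displacement = 3.5271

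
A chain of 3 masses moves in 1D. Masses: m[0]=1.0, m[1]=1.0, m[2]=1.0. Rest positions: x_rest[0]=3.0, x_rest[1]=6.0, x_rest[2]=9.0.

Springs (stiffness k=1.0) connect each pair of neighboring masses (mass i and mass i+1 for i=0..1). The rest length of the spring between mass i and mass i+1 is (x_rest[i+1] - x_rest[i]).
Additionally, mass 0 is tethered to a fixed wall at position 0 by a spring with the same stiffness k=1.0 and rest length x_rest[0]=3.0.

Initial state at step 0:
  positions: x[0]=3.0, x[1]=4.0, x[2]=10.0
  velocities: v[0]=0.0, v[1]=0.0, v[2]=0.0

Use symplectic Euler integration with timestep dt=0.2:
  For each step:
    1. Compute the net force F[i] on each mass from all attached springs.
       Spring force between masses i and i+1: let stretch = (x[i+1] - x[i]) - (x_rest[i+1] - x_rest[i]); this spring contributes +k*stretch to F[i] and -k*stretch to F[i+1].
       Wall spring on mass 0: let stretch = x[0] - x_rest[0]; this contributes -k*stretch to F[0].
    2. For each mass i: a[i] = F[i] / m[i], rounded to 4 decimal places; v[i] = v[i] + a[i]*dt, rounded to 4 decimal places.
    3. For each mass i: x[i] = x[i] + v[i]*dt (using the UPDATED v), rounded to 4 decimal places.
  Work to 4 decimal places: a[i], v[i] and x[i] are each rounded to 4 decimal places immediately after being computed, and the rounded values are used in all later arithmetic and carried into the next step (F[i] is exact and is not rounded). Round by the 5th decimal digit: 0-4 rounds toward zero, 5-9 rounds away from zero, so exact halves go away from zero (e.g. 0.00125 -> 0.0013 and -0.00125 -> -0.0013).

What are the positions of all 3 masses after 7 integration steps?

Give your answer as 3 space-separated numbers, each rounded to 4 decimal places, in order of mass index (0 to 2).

Step 0: x=[3.0000 4.0000 10.0000] v=[0.0000 0.0000 0.0000]
Step 1: x=[2.9200 4.2000 9.8800] v=[-0.4000 1.0000 -0.6000]
Step 2: x=[2.7744 4.5760 9.6528] v=[-0.7280 1.8800 -1.1360]
Step 3: x=[2.5899 5.0830 9.3425] v=[-0.9226 2.5350 -1.5514]
Step 4: x=[2.4015 5.6607 8.9818] v=[-0.9420 2.8883 -1.8033]
Step 5: x=[2.2474 6.2408 8.6083] v=[-0.7705 2.9007 -1.8675]
Step 6: x=[2.1631 6.7559 8.2601] v=[-0.4213 2.5755 -1.7410]
Step 7: x=[2.1760 7.1475 7.9717] v=[0.0646 1.9578 -1.4418]

Answer: 2.1760 7.1475 7.9717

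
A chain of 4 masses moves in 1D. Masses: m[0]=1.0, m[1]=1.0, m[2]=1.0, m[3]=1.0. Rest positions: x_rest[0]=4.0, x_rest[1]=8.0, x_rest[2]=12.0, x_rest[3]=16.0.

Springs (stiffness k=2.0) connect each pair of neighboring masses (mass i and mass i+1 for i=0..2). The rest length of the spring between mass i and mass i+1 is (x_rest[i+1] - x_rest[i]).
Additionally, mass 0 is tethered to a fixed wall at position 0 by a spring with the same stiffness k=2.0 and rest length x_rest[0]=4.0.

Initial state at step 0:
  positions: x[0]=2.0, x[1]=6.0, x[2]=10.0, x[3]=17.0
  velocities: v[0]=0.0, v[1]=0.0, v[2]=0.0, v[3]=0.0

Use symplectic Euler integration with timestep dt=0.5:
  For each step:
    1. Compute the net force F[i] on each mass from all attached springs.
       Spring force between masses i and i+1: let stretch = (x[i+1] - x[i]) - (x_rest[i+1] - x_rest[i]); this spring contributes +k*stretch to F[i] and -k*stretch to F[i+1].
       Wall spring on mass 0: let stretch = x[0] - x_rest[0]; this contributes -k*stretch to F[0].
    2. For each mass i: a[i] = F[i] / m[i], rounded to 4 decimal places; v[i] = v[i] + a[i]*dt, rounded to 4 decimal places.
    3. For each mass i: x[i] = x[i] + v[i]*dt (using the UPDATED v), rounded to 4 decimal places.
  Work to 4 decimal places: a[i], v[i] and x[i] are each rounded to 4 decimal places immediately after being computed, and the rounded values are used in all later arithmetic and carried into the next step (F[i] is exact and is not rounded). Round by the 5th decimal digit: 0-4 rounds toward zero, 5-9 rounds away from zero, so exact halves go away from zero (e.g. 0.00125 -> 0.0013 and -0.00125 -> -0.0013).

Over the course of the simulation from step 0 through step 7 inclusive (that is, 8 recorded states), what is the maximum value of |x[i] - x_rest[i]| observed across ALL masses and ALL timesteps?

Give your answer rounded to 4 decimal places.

Answer: 2.3750

Derivation:
Step 0: x=[2.0000 6.0000 10.0000 17.0000] v=[0.0000 0.0000 0.0000 0.0000]
Step 1: x=[3.0000 6.0000 11.5000 15.5000] v=[2.0000 0.0000 3.0000 -3.0000]
Step 2: x=[4.0000 7.2500 12.2500 14.0000] v=[2.0000 2.5000 1.5000 -3.0000]
Step 3: x=[4.6250 9.3750 11.3750 13.6250] v=[1.2500 4.2500 -1.7500 -0.7500]
Step 4: x=[5.3125 10.1250 10.6250 14.1250] v=[1.3750 1.5000 -1.5000 1.0000]
Step 5: x=[5.7500 8.7188 11.3750 14.8750] v=[0.8750 -2.8125 1.5000 1.5000]
Step 6: x=[4.7969 7.1563 12.5469 15.8750] v=[-1.9062 -3.1251 2.3438 2.0000]
Step 7: x=[2.6251 7.1094 12.6876 17.2110] v=[-4.3437 -0.0939 0.2813 2.6719]
Max displacement = 2.3750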